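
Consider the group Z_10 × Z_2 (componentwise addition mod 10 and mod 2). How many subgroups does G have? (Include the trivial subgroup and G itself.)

10

|G| = 20, so by Lagrange every subgroup order divides 20. Divisors: 1, 2, 4, 5, 10, 20.
Subgroups by order — order 1: 1; order 2: 3; order 4: 1; order 5: 1; order 10: 3; order 20: 1.
Total: 1 + 3 + 1 + 1 + 3 + 1 = 10.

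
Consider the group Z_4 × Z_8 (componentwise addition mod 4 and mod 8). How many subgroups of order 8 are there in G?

7

|G| = 32 and 8 | 32, so subgroups of order 8 are possible by Lagrange.
The subgroups of order 8 are: {(0,0), (0,1), (0,2), (0,3), (0,4), (0,5), (0,6), (0,7)}; {(0,0), (0,2), (0,4), (0,6), (2,0), (2,2), (2,4), (2,6)}; {(0,0), (0,2), (0,4), (0,6), (2,1), (2,3), (2,5), (2,7)}; {(0,0), (0,4), (1,0), (1,4), (2,0), (2,4), (3,0), (3,4)}; … (7 in all).
So G has 7 subgroups of order 8.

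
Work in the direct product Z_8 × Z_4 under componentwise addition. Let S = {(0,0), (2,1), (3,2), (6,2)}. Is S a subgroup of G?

No

(6,2) ∈ S but its inverse (2,2) ∉ S, so S is not a subgroup.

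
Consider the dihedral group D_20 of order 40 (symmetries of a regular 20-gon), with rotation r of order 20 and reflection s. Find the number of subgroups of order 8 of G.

5

|G| = 40 and 8 | 40, so subgroups of order 8 are possible by Lagrange.
The subgroups of order 8 are: {e, r^5, r^10, r^15, s, r^5s, r^10s, r^15s}; {e, r^5, r^10, r^15, rs, r^6s, r^11s, r^16s}; {e, r^5, r^10, r^15, r^2s, r^7s, r^12s, r^17s}; {e, r^5, r^10, r^15, r^3s, r^8s, r^13s, r^18s}; … (5 in all).
So G has 5 subgroups of order 8.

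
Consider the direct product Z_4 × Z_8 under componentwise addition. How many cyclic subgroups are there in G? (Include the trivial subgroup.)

Group the elements of G by the cyclic subgroup they generate; each cyclic subgroup of order d accounts for φ(d) elements.
Cyclic subgroups by order — order 1: 1; order 2: 3; order 4: 6; order 8: 4.
Total: 14.

14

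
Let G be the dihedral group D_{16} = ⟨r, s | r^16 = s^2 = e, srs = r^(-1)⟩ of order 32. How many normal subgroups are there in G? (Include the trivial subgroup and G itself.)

8

G has 36 subgroups. Checking conjugation-invariance by order — order 1: 1/1 normal; order 2: 1/17 normal; order 4: 1/9 normal; order 8: 1/5 normal; order 16: 3/3 normal; order 32: 1/1 normal.
Total normal subgroups: 8.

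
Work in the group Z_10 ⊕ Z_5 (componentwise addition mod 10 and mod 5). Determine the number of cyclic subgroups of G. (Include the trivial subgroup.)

Each element a generates a cyclic subgroup ⟨a⟩; distinct elements may generate the same one (a cyclic group of order d has φ(d) generators).
Cyclic subgroups by order — order 1: 1; order 2: 1; order 5: 6; order 10: 6.
Total: 14.

14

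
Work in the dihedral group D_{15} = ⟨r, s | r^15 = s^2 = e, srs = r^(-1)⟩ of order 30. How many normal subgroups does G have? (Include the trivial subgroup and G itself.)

G has 28 subgroups. Checking conjugation-invariance by order — order 1: 1/1 normal; order 2: 0/15 normal; order 3: 1/1 normal; order 5: 1/1 normal; order 6: 0/5 normal; order 10: 0/3 normal; order 15: 1/1 normal; order 30: 1/1 normal.
Total normal subgroups: 5.

5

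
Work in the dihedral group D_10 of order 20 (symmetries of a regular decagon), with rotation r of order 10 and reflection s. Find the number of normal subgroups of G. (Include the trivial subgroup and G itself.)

G has 22 subgroups. Checking conjugation-invariance by order — order 1: 1/1 normal; order 2: 1/11 normal; order 4: 0/5 normal; order 5: 1/1 normal; order 10: 3/3 normal; order 20: 1/1 normal.
Total normal subgroups: 7.

7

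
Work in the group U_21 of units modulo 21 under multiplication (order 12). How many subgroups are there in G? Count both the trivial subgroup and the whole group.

|G| = 12, so by Lagrange every subgroup order divides 12. Divisors: 1, 2, 3, 4, 6, 12.
Subgroups by order — order 1: 1; order 2: 3; order 3: 1; order 4: 1; order 6: 3; order 12: 1.
Total: 1 + 3 + 1 + 1 + 3 + 1 = 10.

10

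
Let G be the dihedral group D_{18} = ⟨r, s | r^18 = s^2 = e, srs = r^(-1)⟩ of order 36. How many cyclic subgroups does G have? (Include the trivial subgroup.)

Each element a generates a cyclic subgroup ⟨a⟩; distinct elements may generate the same one (a cyclic group of order d has φ(d) generators).
Cyclic subgroups by order — order 1: 1; order 2: 19; order 3: 1; order 6: 1; order 9: 1; order 18: 1.
Total: 24.

24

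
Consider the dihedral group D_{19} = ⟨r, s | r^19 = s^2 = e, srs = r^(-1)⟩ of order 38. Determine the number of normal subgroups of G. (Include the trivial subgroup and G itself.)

3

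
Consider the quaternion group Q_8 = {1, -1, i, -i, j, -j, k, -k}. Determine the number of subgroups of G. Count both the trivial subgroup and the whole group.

6

|G| = 8, so by Lagrange every subgroup order divides 8. Divisors: 1, 2, 4, 8.
Subgroups by order — order 1: 1; order 2: 1; order 4: 3; order 8: 1.
Total: 1 + 1 + 3 + 1 = 6.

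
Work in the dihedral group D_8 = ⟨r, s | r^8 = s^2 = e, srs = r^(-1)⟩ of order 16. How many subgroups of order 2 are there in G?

|G| = 16 and 2 | 16, so subgroups of order 2 are possible by Lagrange.
The subgroups of order 2 are: {e, r^2s}; {e, r^3s}; {e, r^4}; {e, r^4s}; … (9 in all).
So G has 9 subgroups of order 2.

9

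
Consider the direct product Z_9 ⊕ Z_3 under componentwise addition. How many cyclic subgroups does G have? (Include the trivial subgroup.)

8

Group the elements of G by the cyclic subgroup they generate; each cyclic subgroup of order d accounts for φ(d) elements.
Cyclic subgroups by order — order 1: 1; order 3: 4; order 9: 3.
Total: 8.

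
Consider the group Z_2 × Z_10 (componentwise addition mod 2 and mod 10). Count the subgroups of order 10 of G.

3

|G| = 20 and 10 | 20, so subgroups of order 10 are possible by Lagrange.
The subgroups of order 10 are: {(0,0), (0,1), (0,2), (0,3), (0,4), (0,5), (0,6), (0,7), (0,8), (0,9)}; {(0,0), (0,2), (0,4), (0,6), (0,8), (1,0), (1,2), (1,4), (1,6), (1,8)}; {(0,0), (0,2), (0,4), (0,6), (0,8), (1,1), (1,3), (1,5), (1,7), (1,9)}.
So G has 3 subgroups of order 10.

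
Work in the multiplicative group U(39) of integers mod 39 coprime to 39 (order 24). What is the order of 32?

Compute successive powers of 32 mod 39: 32, 10, 8, 22, 2, 25, 20, 16, …; 32^12 ≡ 1 (mod 39).
So |⟨32⟩| = 12.

12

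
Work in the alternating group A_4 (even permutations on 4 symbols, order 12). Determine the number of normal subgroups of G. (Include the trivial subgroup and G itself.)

G has 10 subgroups. Checking conjugation-invariance by order — order 1: 1/1 normal; order 2: 0/3 normal; order 3: 0/4 normal; order 4: 1/1 normal; order 12: 1/1 normal.
Total normal subgroups: 3.

3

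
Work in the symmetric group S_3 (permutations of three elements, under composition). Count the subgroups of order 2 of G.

|G| = 6 and 2 | 6, so subgroups of order 2 are possible by Lagrange.
The subgroups of order 2 are: {e, (1 2)}; {e, (1 3)}; {e, (2 3)}.
So G has 3 subgroups of order 2.

3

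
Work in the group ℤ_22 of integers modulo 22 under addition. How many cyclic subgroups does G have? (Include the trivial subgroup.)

Group the elements of G by the cyclic subgroup they generate; each cyclic subgroup of order d accounts for φ(d) elements.
Cyclic subgroups by order — order 1: 1; order 2: 1; order 11: 1; order 22: 1.
Total: 4.

4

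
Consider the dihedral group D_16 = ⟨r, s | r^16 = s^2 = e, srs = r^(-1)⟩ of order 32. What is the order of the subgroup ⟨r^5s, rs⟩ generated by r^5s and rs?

|⟨r^5s⟩| = 2 and |⟨rs⟩| = 2, so |H| is a multiple of lcm(2, 2) = 2 and divides |G| = 32.
Closing under the operation: H = {e, r^4, r^8, r^12, rs, r^5s, r^9s, r^13s}, so |H| = 8.

8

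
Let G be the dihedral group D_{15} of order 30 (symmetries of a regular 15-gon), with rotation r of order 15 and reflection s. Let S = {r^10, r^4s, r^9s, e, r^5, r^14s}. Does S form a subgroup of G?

|S| = 6 divides |G| = 30, consistent with Lagrange.
S contains the identity, every element's inverse is in S, and S is closed under ·: it is a subgroup.

Yes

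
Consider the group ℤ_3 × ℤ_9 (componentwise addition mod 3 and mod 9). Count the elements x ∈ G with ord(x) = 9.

An element (a,b) has order lcm(ord(a), ord(b)); count pairs with lcm equal to 9.
Enumerating gives 18 such elements.

18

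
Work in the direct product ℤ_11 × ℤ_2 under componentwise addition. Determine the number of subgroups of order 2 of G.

|G| = 22 and 2 | 22, so subgroups of order 2 are possible by Lagrange.
The subgroups of order 2 are: {(0,0), (0,1)}.
So G has 1 subgroup of order 2.

1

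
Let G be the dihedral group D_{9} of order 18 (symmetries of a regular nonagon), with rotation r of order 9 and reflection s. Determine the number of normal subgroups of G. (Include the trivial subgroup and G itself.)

G has 16 subgroups. Checking conjugation-invariance by order — order 1: 1/1 normal; order 2: 0/9 normal; order 3: 1/1 normal; order 6: 0/3 normal; order 9: 1/1 normal; order 18: 1/1 normal.
Total normal subgroups: 4.

4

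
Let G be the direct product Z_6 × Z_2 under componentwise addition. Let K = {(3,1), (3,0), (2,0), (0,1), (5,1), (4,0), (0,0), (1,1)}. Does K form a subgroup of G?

No

|K| = 8 does not divide |G| = 12, so by Lagrange K is not a subgroup.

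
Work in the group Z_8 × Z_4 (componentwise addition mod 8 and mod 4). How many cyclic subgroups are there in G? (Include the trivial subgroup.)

14

A cyclic subgroup of order d is generated by each of its φ(d) elements of order d, so the cyclic subgroups of order d number (#elements of order d)/φ(d).
Cyclic subgroups by order — order 1: 1; order 2: 3; order 4: 6; order 8: 4.
Total: 14.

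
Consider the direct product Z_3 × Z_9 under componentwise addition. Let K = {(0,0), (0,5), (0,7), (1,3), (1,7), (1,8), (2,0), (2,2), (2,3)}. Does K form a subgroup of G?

No

(0,7) ∈ K but its inverse (0,2) ∉ K, so K is not a subgroup.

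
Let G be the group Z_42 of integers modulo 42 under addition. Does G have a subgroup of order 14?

14 | 42. A subgroup of order 14 is {0, 3, 6, 9, 12, 15, 18, 21, 24, 27, 30, 33, 36, 39}.

Yes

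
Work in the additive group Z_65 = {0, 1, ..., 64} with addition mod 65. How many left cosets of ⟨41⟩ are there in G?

|⟨41⟩| = 65 and |G| = 65.
By Lagrange, [G : H] = |G|/|H| = 65/65 = 1.

1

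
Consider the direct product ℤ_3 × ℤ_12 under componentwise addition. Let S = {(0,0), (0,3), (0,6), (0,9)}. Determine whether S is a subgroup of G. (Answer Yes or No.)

Yes

|S| = 4 divides |G| = 36, consistent with Lagrange.
S contains the identity, every element's inverse is in S, and S is closed under +: it is a subgroup.
In fact S = ⟨(0,3)⟩.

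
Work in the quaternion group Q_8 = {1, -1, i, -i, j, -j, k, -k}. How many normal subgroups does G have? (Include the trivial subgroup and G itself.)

G has 6 subgroups. Checking conjugation-invariance by order — order 1: 1/1 normal; order 2: 1/1 normal; order 4: 3/3 normal; order 8: 1/1 normal.
Total normal subgroups: 6.

6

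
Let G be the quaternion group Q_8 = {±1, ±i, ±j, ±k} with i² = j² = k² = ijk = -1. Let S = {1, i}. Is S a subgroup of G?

i ∈ S but its inverse -i ∉ S, so S is not a subgroup.

No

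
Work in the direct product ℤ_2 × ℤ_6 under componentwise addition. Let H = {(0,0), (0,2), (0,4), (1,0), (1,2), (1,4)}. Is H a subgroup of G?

|H| = 6 divides |G| = 12, consistent with Lagrange.
H contains the identity, every element's inverse is in H, and H is closed under +: it is a subgroup.
In fact H = ⟨(1,2)⟩.

Yes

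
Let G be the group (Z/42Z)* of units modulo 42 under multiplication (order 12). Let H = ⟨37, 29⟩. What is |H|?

6

|⟨37⟩| = 3 and |⟨29⟩| = 2, so |H| is a multiple of lcm(3, 2) = 6 and divides |G| = 12.
Closing under the operation: H = {1, 11, 23, 25, 29, 37}, so |H| = 6.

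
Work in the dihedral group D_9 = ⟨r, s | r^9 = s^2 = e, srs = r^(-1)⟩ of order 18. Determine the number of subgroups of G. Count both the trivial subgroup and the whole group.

16

|G| = 18, so by Lagrange every subgroup order divides 18. Divisors: 1, 2, 3, 6, 9, 18.
Subgroups by order — order 1: 1; order 2: 9; order 3: 1; order 6: 3; order 9: 1; order 18: 1.
Total: 1 + 9 + 1 + 3 + 1 + 1 = 16.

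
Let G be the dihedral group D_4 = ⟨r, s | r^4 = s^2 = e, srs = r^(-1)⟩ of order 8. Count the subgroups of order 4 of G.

|G| = 8 and 4 | 8, so subgroups of order 4 are possible by Lagrange.
The subgroups of order 4 are: {e, r, r^2, r^3}; {e, r^2, s, r^2s}; {e, r^2, rs, r^3s}.
So G has 3 subgroups of order 4.

3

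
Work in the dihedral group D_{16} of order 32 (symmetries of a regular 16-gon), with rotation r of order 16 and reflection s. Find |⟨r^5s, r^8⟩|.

|⟨r^5s⟩| = 2 and |⟨r^8⟩| = 2, so |H| is a multiple of lcm(2, 2) = 2 and divides |G| = 32.
Closing under the operation: H = {e, r^8, r^5s, r^13s}, so |H| = 4.

4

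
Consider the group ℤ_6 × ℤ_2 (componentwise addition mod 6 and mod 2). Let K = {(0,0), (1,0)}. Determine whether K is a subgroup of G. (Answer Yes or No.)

(1,0) ∈ K but its inverse (5,0) ∉ K, so K is not a subgroup.

No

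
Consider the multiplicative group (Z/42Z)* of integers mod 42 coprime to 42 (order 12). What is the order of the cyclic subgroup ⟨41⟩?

Compute successive powers of 41 mod 42: 41, 1; 41^2 ≡ 1 (mod 42).
So |⟨41⟩| = 2.

2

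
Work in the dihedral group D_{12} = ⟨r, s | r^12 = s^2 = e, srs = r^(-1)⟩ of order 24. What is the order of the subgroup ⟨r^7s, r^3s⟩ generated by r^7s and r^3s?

6

|⟨r^7s⟩| = 2 and |⟨r^3s⟩| = 2, so |H| is a multiple of lcm(2, 2) = 2 and divides |G| = 24.
Closing under the operation: H = {e, r^4, r^8, r^3s, r^7s, r^11s}, so |H| = 6.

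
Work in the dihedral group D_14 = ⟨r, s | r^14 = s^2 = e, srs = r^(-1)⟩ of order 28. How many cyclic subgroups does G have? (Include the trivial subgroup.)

18

A cyclic subgroup of order d is generated by each of its φ(d) elements of order d, so the cyclic subgroups of order d number (#elements of order d)/φ(d).
Cyclic subgroups by order — order 1: 1; order 2: 15; order 7: 1; order 14: 1.
Total: 18.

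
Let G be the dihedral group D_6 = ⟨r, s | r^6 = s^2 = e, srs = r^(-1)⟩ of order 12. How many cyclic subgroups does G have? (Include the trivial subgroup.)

10

Group the elements of G by the cyclic subgroup they generate; each cyclic subgroup of order d accounts for φ(d) elements.
Cyclic subgroups by order — order 1: 1; order 2: 7; order 3: 1; order 6: 1.
Total: 10.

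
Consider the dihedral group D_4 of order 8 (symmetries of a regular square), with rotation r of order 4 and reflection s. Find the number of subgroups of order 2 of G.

|G| = 8 and 2 | 8, so subgroups of order 2 are possible by Lagrange.
The subgroups of order 2 are: {e, r^2}; {e, r^2s}; {e, r^3s}; {e, rs}; … (5 in all).
So G has 5 subgroups of order 2.

5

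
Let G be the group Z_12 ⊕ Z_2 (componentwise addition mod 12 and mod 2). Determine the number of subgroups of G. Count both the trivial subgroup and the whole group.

|G| = 24, so by Lagrange every subgroup order divides 24. Divisors: 1, 2, 3, 4, 6, 8, 12, 24.
Subgroups by order — order 1: 1; order 2: 3; order 3: 1; order 4: 3; order 6: 3; order 8: 1; order 12: 3; order 24: 1.
Total: 1 + 3 + 1 + 3 + 3 + 1 + 3 + 1 = 16.

16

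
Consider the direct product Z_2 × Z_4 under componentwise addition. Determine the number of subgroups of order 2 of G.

3

|G| = 8 and 2 | 8, so subgroups of order 2 are possible by Lagrange.
The subgroups of order 2 are: {(0,0), (0,2)}; {(0,0), (1,0)}; {(0,0), (1,2)}.
So G has 3 subgroups of order 2.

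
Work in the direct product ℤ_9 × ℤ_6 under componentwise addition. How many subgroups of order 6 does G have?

4

|G| = 54 and 6 | 54, so subgroups of order 6 are possible by Lagrange.
The subgroups of order 6 are: {(0,0), (0,1), (0,2), (0,3), (0,4), (0,5)}; {(0,0), (0,3), (3,0), (3,3), (6,0), (6,3)}; {(0,0), (0,3), (3,1), (3,4), (6,2), (6,5)}; {(0,0), (0,3), (3,2), (3,5), (6,1), (6,4)}.
So G has 4 subgroups of order 6.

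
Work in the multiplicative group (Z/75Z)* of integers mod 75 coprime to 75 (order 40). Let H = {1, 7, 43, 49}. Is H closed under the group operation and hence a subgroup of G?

|H| = 4 divides |G| = 40, consistent with Lagrange.
H contains the identity, every element's inverse is in H, and H is closed under ·: it is a subgroup.
In fact H = ⟨43⟩.

Yes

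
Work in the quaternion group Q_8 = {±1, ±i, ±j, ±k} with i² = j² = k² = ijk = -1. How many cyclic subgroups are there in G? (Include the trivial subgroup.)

5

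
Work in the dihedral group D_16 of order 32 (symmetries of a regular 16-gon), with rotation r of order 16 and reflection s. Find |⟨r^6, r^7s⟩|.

|⟨r^6⟩| = 8 and |⟨r^7s⟩| = 2, so |H| is a multiple of lcm(8, 2) = 8 and divides |G| = 32.
Closing under the operation: H = {e, r^2, r^4, r^6, r^8, r^10, r^12, r^14, rs, r^3s, r^5s, r^7s, r^9s, r^11s, r^13s, r^15s}, so |H| = 16.

16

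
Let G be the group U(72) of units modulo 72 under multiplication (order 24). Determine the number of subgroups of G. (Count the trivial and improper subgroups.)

32

|G| = 24, so by Lagrange every subgroup order divides 24. Divisors: 1, 2, 3, 4, 6, 8, 12, 24.
Subgroups by order — order 1: 1; order 2: 7; order 3: 1; order 4: 7; order 6: 7; order 8: 1; order 12: 7; order 24: 1.
Total: 1 + 7 + 1 + 7 + 7 + 1 + 7 + 1 = 32.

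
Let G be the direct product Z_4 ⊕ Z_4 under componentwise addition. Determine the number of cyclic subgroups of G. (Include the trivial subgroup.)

10

A cyclic subgroup of order d is generated by each of its φ(d) elements of order d, so the cyclic subgroups of order d number (#elements of order d)/φ(d).
Cyclic subgroups by order — order 1: 1; order 2: 3; order 4: 6.
Total: 10.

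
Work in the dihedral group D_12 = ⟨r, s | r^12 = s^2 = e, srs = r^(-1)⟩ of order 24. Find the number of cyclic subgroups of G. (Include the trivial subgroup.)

18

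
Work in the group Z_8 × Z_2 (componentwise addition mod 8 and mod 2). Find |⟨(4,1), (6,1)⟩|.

|⟨(4,1)⟩| = 2 and |⟨(6,1)⟩| = 4, so |H| is a multiple of lcm(2, 4) = 4 and divides |G| = 16.
Closing under the operation: H = {(0,0), (0,1), (2,0), (2,1), (4,0), (4,1), (6,0), (6,1)}, so |H| = 8.

8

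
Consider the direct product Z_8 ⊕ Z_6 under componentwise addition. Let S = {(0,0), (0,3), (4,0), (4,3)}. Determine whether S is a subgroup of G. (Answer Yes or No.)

|S| = 4 divides |G| = 48, consistent with Lagrange.
S contains the identity, every element's inverse is in S, and S is closed under +: it is a subgroup.

Yes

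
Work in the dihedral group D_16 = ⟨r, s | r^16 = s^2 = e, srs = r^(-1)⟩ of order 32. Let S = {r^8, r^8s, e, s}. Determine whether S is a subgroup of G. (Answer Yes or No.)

|S| = 4 divides |G| = 32, consistent with Lagrange.
S contains the identity, every element's inverse is in S, and S is closed under ·: it is a subgroup.

Yes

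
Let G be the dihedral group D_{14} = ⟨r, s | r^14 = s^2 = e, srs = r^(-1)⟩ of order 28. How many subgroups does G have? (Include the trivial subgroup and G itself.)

28

|G| = 28, so by Lagrange every subgroup order divides 28. Divisors: 1, 2, 4, 7, 14, 28.
Subgroups by order — order 1: 1; order 2: 15; order 4: 7; order 7: 1; order 14: 3; order 28: 1.
Total: 1 + 15 + 7 + 1 + 3 + 1 = 28.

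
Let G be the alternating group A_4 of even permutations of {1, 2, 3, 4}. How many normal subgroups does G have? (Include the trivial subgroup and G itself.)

G has 10 subgroups. Checking conjugation-invariance by order — order 1: 1/1 normal; order 2: 0/3 normal; order 3: 0/4 normal; order 4: 1/1 normal; order 12: 1/1 normal.
Total normal subgroups: 3.

3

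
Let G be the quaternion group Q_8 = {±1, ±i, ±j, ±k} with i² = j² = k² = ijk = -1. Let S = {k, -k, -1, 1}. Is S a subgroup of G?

Yes

|S| = 4 divides |G| = 8, consistent with Lagrange.
S contains the identity, every element's inverse is in S, and S is closed under ·: it is a subgroup.
In fact S = ⟨-k⟩.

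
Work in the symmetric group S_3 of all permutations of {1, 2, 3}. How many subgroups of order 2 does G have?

3

|G| = 6 and 2 | 6, so subgroups of order 2 are possible by Lagrange.
The subgroups of order 2 are: {e, (1 2)}; {e, (1 3)}; {e, (2 3)}.
So G has 3 subgroups of order 2.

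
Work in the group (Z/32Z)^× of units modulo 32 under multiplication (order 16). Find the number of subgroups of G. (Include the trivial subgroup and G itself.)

|G| = 16, so by Lagrange every subgroup order divides 16. Divisors: 1, 2, 4, 8, 16.
Subgroups by order — order 1: 1; order 2: 3; order 4: 3; order 8: 3; order 16: 1.
Total: 1 + 3 + 3 + 3 + 1 = 11.

11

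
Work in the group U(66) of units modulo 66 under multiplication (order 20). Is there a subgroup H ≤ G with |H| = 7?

7 does not divide |G| = 20, so by Lagrange no subgroup of order 7 exists.

No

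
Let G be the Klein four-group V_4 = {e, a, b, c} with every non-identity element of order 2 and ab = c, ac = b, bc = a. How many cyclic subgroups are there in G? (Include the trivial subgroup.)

4

A cyclic subgroup of order d is generated by each of its φ(d) elements of order d, so the cyclic subgroups of order d number (#elements of order d)/φ(d).
Cyclic subgroups by order — order 1: 1; order 2: 3.
Total: 4.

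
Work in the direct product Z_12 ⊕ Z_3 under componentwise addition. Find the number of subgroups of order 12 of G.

4

|G| = 36 and 12 | 36, so subgroups of order 12 are possible by Lagrange.
The subgroups of order 12 are: {(0,0), (0,1), (0,2), (3,0), (3,1), (3,2), (6,0), (6,1), (6,2), (9,0), (9,1), (9,2)}; {(0,0), (1,0), (2,0), (3,0), (4,0), (5,0), (6,0), (7,0), (8,0), (9,0), (10,0), (11,0)}; {(0,0), (1,1), (2,2), (3,0), (4,1), (5,2), (6,0), (7,1), (8,2), (9,0), (10,1), (11,2)}; {(0,0), (1,2), (2,1), (3,0), (4,2), (5,1), (6,0), (7,2), (8,1), (9,0), (10,2), (11,1)}.
So G has 4 subgroups of order 12.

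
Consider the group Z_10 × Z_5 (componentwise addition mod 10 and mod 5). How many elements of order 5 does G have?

An element (a,b) has order lcm(ord(a), ord(b)); count pairs with lcm equal to 5.
Enumerating gives 24 such elements.

24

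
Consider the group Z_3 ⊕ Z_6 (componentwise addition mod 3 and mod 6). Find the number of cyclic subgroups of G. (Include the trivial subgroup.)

10

Each element a generates a cyclic subgroup ⟨a⟩; distinct elements may generate the same one (a cyclic group of order d has φ(d) generators).
Cyclic subgroups by order — order 1: 1; order 2: 1; order 3: 4; order 6: 4.
Total: 10.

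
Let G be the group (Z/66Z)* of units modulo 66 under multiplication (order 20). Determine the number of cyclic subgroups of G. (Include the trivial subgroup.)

Each element a generates a cyclic subgroup ⟨a⟩; distinct elements may generate the same one (a cyclic group of order d has φ(d) generators).
Cyclic subgroups by order — order 1: 1; order 2: 3; order 5: 1; order 10: 3.
Total: 8.

8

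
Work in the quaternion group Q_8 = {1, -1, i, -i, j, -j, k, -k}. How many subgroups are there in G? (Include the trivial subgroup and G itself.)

6

|G| = 8, so by Lagrange every subgroup order divides 8. Divisors: 1, 2, 4, 8.
Subgroups by order — order 1: 1; order 2: 1; order 4: 3; order 8: 1.
Total: 1 + 1 + 3 + 1 = 6.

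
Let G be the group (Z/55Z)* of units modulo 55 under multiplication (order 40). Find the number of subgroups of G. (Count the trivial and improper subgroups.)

16

|G| = 40, so by Lagrange every subgroup order divides 40. Divisors: 1, 2, 4, 5, 8, 10, 20, 40.
Subgroups by order — order 1: 1; order 2: 3; order 4: 3; order 5: 1; order 8: 1; order 10: 3; order 20: 3; order 40: 1.
Total: 1 + 3 + 3 + 1 + 1 + 3 + 3 + 1 = 16.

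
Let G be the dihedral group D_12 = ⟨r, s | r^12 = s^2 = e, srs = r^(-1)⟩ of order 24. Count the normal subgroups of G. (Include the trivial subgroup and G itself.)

G has 34 subgroups. Checking conjugation-invariance by order — order 1: 1/1 normal; order 2: 1/13 normal; order 3: 1/1 normal; order 4: 1/7 normal; order 6: 1/5 normal; order 8: 0/3 normal; order 12: 3/3 normal; order 24: 1/1 normal.
Total normal subgroups: 9.

9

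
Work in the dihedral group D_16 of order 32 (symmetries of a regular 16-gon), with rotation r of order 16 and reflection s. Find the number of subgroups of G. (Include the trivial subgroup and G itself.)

36

|G| = 32, so by Lagrange every subgroup order divides 32. Divisors: 1, 2, 4, 8, 16, 32.
Subgroups by order — order 1: 1; order 2: 17; order 4: 9; order 8: 5; order 16: 3; order 32: 1.
Total: 1 + 17 + 9 + 5 + 3 + 1 = 36.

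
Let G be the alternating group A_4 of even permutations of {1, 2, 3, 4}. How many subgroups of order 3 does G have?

4

|G| = 12 and 3 | 12, so subgroups of order 3 are possible by Lagrange.
The subgroups of order 3 are: {e, (1 2 3), (1 3 2)}; {e, (1 2 4), (1 4 2)}; {e, (1 3 4), (1 4 3)}; {e, (2 3 4), (2 4 3)}.
So G has 4 subgroups of order 3.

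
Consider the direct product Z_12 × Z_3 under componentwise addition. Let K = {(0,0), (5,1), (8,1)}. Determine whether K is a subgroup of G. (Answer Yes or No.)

(8,1) ∈ K but its inverse (4,2) ∉ K, so K is not a subgroup.

No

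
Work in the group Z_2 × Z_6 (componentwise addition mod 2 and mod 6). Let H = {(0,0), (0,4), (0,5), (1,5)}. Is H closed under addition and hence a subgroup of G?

No

(0,4) ∈ H but its inverse (0,2) ∉ H, so H is not a subgroup.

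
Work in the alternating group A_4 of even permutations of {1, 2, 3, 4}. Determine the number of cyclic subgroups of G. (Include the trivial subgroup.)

Each element a generates a cyclic subgroup ⟨a⟩; distinct elements may generate the same one (a cyclic group of order d has φ(d) generators).
Cyclic subgroups by order — order 1: 1; order 2: 3; order 3: 4.
Total: 8.

8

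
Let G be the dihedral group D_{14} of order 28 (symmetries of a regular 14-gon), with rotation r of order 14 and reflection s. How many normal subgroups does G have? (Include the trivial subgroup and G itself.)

7

G has 28 subgroups. Checking conjugation-invariance by order — order 1: 1/1 normal; order 2: 1/15 normal; order 4: 0/7 normal; order 7: 1/1 normal; order 14: 3/3 normal; order 28: 1/1 normal.
Total normal subgroups: 7.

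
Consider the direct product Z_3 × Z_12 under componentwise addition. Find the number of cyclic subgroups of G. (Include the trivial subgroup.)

15

Each element a generates a cyclic subgroup ⟨a⟩; distinct elements may generate the same one (a cyclic group of order d has φ(d) generators).
Cyclic subgroups by order — order 1: 1; order 2: 1; order 3: 4; order 4: 1; order 6: 4; order 12: 4.
Total: 15.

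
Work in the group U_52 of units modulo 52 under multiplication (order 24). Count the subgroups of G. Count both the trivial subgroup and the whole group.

|G| = 24, so by Lagrange every subgroup order divides 24. Divisors: 1, 2, 3, 4, 6, 8, 12, 24.
Subgroups by order — order 1: 1; order 2: 3; order 3: 1; order 4: 3; order 6: 3; order 8: 1; order 12: 3; order 24: 1.
Total: 1 + 3 + 1 + 3 + 3 + 1 + 3 + 1 = 16.

16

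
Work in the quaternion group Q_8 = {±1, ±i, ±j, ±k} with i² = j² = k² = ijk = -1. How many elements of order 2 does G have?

The elements of order 2 are: -1.
That's 1.

1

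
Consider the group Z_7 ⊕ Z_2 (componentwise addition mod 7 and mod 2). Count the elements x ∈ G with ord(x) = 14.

An element (a,b) has order lcm(ord(a), ord(b)); count pairs with lcm equal to 14.
Enumerating gives 6 such elements.

6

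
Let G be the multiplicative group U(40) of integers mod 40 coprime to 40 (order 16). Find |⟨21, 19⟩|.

4

|⟨21⟩| = 2 and |⟨19⟩| = 2, so |H| is a multiple of lcm(2, 2) = 2 and divides |G| = 16.
Closing under the operation: H = {1, 19, 21, 39}, so |H| = 4.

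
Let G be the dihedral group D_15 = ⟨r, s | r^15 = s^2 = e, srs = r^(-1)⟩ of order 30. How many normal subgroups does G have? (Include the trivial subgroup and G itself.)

G has 28 subgroups. Checking conjugation-invariance by order — order 1: 1/1 normal; order 2: 0/15 normal; order 3: 1/1 normal; order 5: 1/1 normal; order 6: 0/5 normal; order 10: 0/3 normal; order 15: 1/1 normal; order 30: 1/1 normal.
Total normal subgroups: 5.

5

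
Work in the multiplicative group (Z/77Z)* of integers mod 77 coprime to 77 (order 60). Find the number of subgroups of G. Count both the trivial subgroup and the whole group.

|G| = 60, so by Lagrange every subgroup order divides 60. Divisors: 1, 2, 3, 4, 5, 6, 10, 12, 15, 20, 30, 60.
Subgroups by order — order 1: 1; order 2: 3; order 3: 1; order 4: 1; order 5: 1; order 6: 3; order 10: 3; order 12: 1; order 15: 1; order 20: 1; order 30: 3; order 60: 1.
Total: 1 + 3 + 1 + 1 + 1 + 3 + 3 + 1 + 1 + 1 + 3 + 1 = 20.

20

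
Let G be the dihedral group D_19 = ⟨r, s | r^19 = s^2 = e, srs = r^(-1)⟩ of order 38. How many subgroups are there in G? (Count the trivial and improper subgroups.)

|G| = 38, so by Lagrange every subgroup order divides 38. Divisors: 1, 2, 19, 38.
Subgroups by order — order 1: 1; order 2: 19; order 19: 1; order 38: 1.
Total: 1 + 19 + 1 + 1 = 22.

22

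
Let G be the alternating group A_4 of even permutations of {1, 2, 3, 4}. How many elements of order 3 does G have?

8

The elements of order 3 are: (2 3 4), (2 4 3), (1 2 3), (1 2 4), (1 3 2), (1 3 4), (1 4 2), (1 4 3).
That's 8.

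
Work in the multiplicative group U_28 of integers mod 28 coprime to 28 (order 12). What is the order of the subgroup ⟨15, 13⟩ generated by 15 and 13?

|⟨15⟩| = 2 and |⟨13⟩| = 2, so |H| is a multiple of lcm(2, 2) = 2 and divides |G| = 12.
Closing under the operation: H = {1, 13, 15, 27}, so |H| = 4.

4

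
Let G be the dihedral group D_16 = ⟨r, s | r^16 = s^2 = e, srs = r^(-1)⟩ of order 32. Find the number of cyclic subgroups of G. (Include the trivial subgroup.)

21

Each element a generates a cyclic subgroup ⟨a⟩; distinct elements may generate the same one (a cyclic group of order d has φ(d) generators).
Cyclic subgroups by order — order 1: 1; order 2: 17; order 4: 1; order 8: 1; order 16: 1.
Total: 21.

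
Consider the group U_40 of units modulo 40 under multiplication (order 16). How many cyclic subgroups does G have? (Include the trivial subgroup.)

12

Group the elements of G by the cyclic subgroup they generate; each cyclic subgroup of order d accounts for φ(d) elements.
Cyclic subgroups by order — order 1: 1; order 2: 7; order 4: 4.
Total: 12.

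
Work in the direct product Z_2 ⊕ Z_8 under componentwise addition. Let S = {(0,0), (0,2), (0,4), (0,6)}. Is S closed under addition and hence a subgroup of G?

Yes

|S| = 4 divides |G| = 16, consistent with Lagrange.
S contains the identity, every element's inverse is in S, and S is closed under +: it is a subgroup.
In fact S = ⟨(0,2)⟩.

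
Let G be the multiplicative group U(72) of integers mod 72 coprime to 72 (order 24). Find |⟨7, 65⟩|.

|⟨7⟩| = 6 and |⟨65⟩| = 6, so |H| is a multiple of lcm(6, 6) = 6 and divides |G| = 24.
Closing under the operation: H = {1, 7, 17, 23, 25, 31, 41, 47, 49, 55, 65, 71}, so |H| = 12.

12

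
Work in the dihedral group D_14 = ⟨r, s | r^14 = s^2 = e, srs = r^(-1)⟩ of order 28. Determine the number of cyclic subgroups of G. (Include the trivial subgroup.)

18

A cyclic subgroup of order d is generated by each of its φ(d) elements of order d, so the cyclic subgroups of order d number (#elements of order d)/φ(d).
Cyclic subgroups by order — order 1: 1; order 2: 15; order 7: 1; order 14: 1.
Total: 18.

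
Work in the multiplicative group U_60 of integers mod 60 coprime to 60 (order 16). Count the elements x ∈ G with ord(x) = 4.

The elements of order 4 are: 7, 13, 17, 23, 37, 43, 47, 53.
That's 8.

8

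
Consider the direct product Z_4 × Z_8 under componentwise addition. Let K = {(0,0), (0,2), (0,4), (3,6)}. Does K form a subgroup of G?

(0,2) ∈ K but its inverse (0,6) ∉ K, so K is not a subgroup.

No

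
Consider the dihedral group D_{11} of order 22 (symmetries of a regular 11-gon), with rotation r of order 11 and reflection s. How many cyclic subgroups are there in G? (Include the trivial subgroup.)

13

Each element a generates a cyclic subgroup ⟨a⟩; distinct elements may generate the same one (a cyclic group of order d has φ(d) generators).
Cyclic subgroups by order — order 1: 1; order 2: 11; order 11: 1.
Total: 13.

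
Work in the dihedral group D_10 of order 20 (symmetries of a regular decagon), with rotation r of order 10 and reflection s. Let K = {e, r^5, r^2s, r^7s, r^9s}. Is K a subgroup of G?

Closure fails: r^5 · r^9s = r^4s ∉ K. So K is not a subgroup.

No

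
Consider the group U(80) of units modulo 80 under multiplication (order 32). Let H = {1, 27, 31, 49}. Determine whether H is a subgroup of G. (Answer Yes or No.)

No

27 ∈ H but its inverse 3 ∉ H, so H is not a subgroup.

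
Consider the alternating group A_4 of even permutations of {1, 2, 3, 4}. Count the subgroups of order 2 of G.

3

|G| = 12 and 2 | 12, so subgroups of order 2 are possible by Lagrange.
The subgroups of order 2 are: {e, (1 2)(3 4)}; {e, (1 3)(2 4)}; {e, (1 4)(2 3)}.
So G has 3 subgroups of order 2.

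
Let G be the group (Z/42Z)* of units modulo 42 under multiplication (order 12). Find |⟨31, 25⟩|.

6

|⟨31⟩| = 6 and |⟨25⟩| = 3, so |H| is a multiple of lcm(6, 3) = 6 and divides |G| = 12.
Closing under the operation: H = {1, 13, 19, 25, 31, 37}, so |H| = 6.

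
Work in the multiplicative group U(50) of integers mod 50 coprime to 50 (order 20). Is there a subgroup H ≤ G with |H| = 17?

17 does not divide |G| = 20, so by Lagrange no subgroup of order 17 exists.

No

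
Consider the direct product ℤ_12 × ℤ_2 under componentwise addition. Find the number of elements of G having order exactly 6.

An element (a,b) has order lcm(ord(a), ord(b)); count pairs with lcm equal to 6.
Enumerating gives 6 such elements.

6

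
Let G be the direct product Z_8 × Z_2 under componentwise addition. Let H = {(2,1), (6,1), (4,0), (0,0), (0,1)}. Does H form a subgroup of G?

No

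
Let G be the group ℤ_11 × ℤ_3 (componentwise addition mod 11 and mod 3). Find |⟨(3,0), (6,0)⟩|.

11

|⟨(3,0)⟩| = 11 and |⟨(6,0)⟩| = 11, so |H| is a multiple of lcm(11, 11) = 11 and divides |G| = 33.
Closing under the operation: H = {(0,0), (1,0), (2,0), (3,0), (4,0), (5,0), (6,0), (7,0), (8,0), (9,0), (10,0)}, so |H| = 11.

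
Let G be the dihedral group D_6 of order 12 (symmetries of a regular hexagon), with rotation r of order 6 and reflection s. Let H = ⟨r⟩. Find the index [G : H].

2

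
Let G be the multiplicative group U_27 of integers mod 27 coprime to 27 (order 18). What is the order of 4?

9

Compute successive powers of 4 mod 27: 4, 16, 10, 13, 25, 19, 22, 7, …; 4^9 ≡ 1 (mod 27).
So |⟨4⟩| = 9.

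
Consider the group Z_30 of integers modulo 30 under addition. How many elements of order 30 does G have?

In a cyclic group of order 30, the number of elements of order d (for d | 30) is φ(d).
φ(30) = 8.

8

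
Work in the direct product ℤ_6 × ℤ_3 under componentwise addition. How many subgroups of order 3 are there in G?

|G| = 18 and 3 | 18, so subgroups of order 3 are possible by Lagrange.
The subgroups of order 3 are: {(0,0), (0,1), (0,2)}; {(0,0), (2,0), (4,0)}; {(0,0), (2,1), (4,2)}; {(0,0), (2,2), (4,1)}.
So G has 4 subgroups of order 3.

4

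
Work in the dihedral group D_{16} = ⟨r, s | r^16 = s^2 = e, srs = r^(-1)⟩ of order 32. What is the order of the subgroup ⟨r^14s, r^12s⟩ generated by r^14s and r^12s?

16

|⟨r^14s⟩| = 2 and |⟨r^12s⟩| = 2, so |H| is a multiple of lcm(2, 2) = 2 and divides |G| = 32.
Closing under the operation: H = {e, r^2, r^4, r^6, r^8, r^10, r^12, r^14, s, r^2s, r^4s, r^6s, r^8s, r^10s, r^12s, r^14s}, so |H| = 16.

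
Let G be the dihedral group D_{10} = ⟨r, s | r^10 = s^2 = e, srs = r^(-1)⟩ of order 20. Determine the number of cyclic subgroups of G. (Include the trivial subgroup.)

14

A cyclic subgroup of order d is generated by each of its φ(d) elements of order d, so the cyclic subgroups of order d number (#elements of order d)/φ(d).
Cyclic subgroups by order — order 1: 1; order 2: 11; order 5: 1; order 10: 1.
Total: 14.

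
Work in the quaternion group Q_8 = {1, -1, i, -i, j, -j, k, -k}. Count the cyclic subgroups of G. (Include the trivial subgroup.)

5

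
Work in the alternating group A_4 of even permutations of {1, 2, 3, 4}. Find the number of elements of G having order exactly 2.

The elements of order 2 are: (1 2)(3 4), (1 3)(2 4), (1 4)(2 3).
That's 3.

3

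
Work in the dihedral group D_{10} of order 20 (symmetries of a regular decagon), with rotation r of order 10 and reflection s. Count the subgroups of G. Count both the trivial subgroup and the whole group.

22

|G| = 20, so by Lagrange every subgroup order divides 20. Divisors: 1, 2, 4, 5, 10, 20.
Subgroups by order — order 1: 1; order 2: 11; order 4: 5; order 5: 1; order 10: 3; order 20: 1.
Total: 1 + 11 + 5 + 1 + 3 + 1 = 22.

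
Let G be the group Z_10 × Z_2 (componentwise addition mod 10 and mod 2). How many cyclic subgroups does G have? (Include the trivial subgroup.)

Each element a generates a cyclic subgroup ⟨a⟩; distinct elements may generate the same one (a cyclic group of order d has φ(d) generators).
Cyclic subgroups by order — order 1: 1; order 2: 3; order 5: 1; order 10: 3.
Total: 8.

8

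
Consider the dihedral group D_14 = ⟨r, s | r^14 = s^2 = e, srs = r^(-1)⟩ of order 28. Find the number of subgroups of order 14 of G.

|G| = 28 and 14 | 28, so subgroups of order 14 are possible by Lagrange.
The subgroups of order 14 are: {e, r, r^2, r^3, r^4, r^5, r^6, r^7, r^8, r^9, r^10, r^11, r^12, r^13}; {e, r^2, r^4, r^6, r^8, r^10, r^12, s, r^2s, r^4s, r^6s, r^8s, r^10s, r^12s}; {e, r^2, r^4, r^6, r^8, r^10, r^12, rs, r^3s, r^5s, r^7s, r^9s, r^11s, r^13s}.
So G has 3 subgroups of order 14.

3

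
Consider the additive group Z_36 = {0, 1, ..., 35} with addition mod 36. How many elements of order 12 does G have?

In a cyclic group of order 36, the number of elements of order d (for d | 36) is φ(d).
φ(12) = 4.

4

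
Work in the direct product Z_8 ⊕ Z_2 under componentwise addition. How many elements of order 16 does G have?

An element (a,b) has order lcm(ord(a), ord(b)); count pairs with lcm equal to 16.
Enumerating gives 0 such elements.

0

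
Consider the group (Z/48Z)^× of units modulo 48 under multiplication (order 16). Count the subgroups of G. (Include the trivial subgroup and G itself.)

|G| = 16, so by Lagrange every subgroup order divides 16. Divisors: 1, 2, 4, 8, 16.
Subgroups by order — order 1: 1; order 2: 7; order 4: 11; order 8: 7; order 16: 1.
Total: 1 + 7 + 11 + 7 + 1 = 27.

27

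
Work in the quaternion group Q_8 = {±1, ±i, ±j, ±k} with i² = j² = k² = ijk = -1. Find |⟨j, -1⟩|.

4

|⟨j⟩| = 4 and |⟨-1⟩| = 2, so |H| is a multiple of lcm(4, 2) = 4 and divides |G| = 8.
Closing under the operation: H = {1, -1, j, -j}, so |H| = 4.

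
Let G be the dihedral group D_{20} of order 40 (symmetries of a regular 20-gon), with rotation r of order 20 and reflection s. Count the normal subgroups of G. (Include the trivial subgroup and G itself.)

9

G has 48 subgroups. Checking conjugation-invariance by order — order 1: 1/1 normal; order 2: 1/21 normal; order 4: 1/11 normal; order 5: 1/1 normal; order 8: 0/5 normal; order 10: 1/5 normal; order 20: 3/3 normal; order 40: 1/1 normal.
Total normal subgroups: 9.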